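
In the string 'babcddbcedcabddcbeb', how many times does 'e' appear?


Scanning 'babcddbcedcabddcbeb' for 'e':
  Position 8: 'e' -> MATCH (count: 1)
  Position 17: 'e' -> MATCH (count: 2)
Total occurrences of 'e': 2

2


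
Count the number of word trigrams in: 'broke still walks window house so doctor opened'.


Word trigrams from [8] words:
  Trigram 1: (broke still walks)
  Trigram 2: (still walks window)
  Trigram 3: (walks window house)
  Trigram 4: (window house so)
  Trigram 5: (house so doctor)
  Trigram 6: (so doctor opened)
Total word trigrams: 8 - 2 = 6

6


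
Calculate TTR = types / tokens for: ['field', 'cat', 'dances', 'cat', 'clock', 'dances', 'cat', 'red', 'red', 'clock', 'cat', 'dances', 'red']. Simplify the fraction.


Tokens: 13
Unique types: ('cat', 'clock', 'dances', 'field', 'red') = 5
TTR = 5/13
Already in lowest terms.

5/13


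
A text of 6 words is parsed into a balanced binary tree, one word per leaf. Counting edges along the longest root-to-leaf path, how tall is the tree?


In a balanced binary tree with n leaves the deepest leaf is ceil(log2(n)) edges below the root.
log2(6) = 2.5850
ceil(2.5850) = 3
height (edges) = 3

3


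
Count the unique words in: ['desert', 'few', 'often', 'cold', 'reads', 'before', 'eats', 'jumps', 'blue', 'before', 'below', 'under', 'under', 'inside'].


Listing all tokens and tracking unique types:
  Token 1: 'desert' -> NEW (unique so far: 1)
  Token 2: 'few' -> NEW (unique so far: 2)
  Token 3: 'often' -> NEW (unique so far: 3)
  Token 4: 'cold' -> NEW (unique so far: 4)
  Token 5: 'reads' -> NEW (unique so far: 5)
  Token 6: 'before' -> NEW (unique so far: 6)
  Token 7: 'eats' -> NEW (unique so far: 7)
  Token 8: 'jumps' -> NEW (unique so far: 8)
  Token 9: 'blue' -> NEW (unique so far: 9)
  Token 10: 'before' -> duplicate (unique so far: 9)
  Token 11: 'below' -> NEW (unique so far: 10)
  Token 12: 'under' -> NEW (unique so far: 11)
  Token 13: 'under' -> duplicate (unique so far: 11)
  Token 14: 'inside' -> NEW (unique so far: 12)
Unique types: ('before', 'below', 'blue', 'cold', 'desert', 'eats', 'few', 'inside', 'jumps', 'often', 'reads', 'under')
Vocabulary size: 12

12


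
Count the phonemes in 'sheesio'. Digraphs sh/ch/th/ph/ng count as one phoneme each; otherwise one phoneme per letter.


Parsing 'sheesio' greedily, digraphs first:
  'sh' -> digraph (1 consonant phoneme) (phonemes so far: 1)
  'e' -> vowel phoneme (phonemes so far: 2)
  'e' -> vowel phoneme (phonemes so far: 3)
  's' -> consonant phoneme (phonemes so far: 4)
  'i' -> vowel phoneme (phonemes so far: 5)
  'o' -> vowel phoneme (phonemes so far: 6)
Total phonemes: 6

6


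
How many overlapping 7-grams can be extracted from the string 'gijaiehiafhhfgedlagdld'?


String 'gijaiehiafhhfgedlagdld' has length L = 22.
Number of overlapping n-grams = L - n + 1
Substituting: 22 - 7 + 1 = 16

16


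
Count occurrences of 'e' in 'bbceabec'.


Scanning 'bbceabec' for 'e':
  Position 3: 'e' -> MATCH (count: 1)
  Position 6: 'e' -> MATCH (count: 2)
Total occurrences of 'e': 2

2


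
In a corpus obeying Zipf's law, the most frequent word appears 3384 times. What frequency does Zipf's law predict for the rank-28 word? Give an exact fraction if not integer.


Zipf's law: freq(rank) = f1 / rank
f1 = 3384, rank = 28
freq = 3384 / 28
GCD(3384, 28) = 4
Simplified: 846/7

846/7


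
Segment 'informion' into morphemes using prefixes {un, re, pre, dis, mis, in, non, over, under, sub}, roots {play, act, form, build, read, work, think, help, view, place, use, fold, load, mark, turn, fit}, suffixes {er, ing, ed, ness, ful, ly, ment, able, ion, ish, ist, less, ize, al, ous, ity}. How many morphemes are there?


Segmenting 'informion' against the inventory:
  'in' -> prefix (morpheme 1)
  'form' -> root (morpheme 2)
  'ion' -> suffix (morpheme 3)
Total morphemes: 3

3


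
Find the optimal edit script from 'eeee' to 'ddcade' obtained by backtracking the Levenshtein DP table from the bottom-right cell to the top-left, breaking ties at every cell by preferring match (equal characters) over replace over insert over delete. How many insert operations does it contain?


Edit distance = 5. Backtracking from cell (4, 6) with preference match > replace > insert > delete,
then listing the resulting alignment 'eeee' -> 'ddcade' left to right:
  Step 1: insert 'd' [insertion #1]
  Step 2: insert 'd' [insertion #2]
  Step 3: replace e->c
  Step 4: replace e->a
  Step 5: replace e->d
  Step 6: keep 'e'
Total insertions: 2

2


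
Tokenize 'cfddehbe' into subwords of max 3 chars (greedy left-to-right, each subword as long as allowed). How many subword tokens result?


'cfddehbe' has 8 characters.
Chunking with max size 3:
  Chunk 1: 'cfd' (positions 0-2)
  Chunk 2: 'deh' (positions 3-5)
  Chunk 3: 'be' (positions 6-7)
Total chunks: ceil(8 / 3) = 3

3


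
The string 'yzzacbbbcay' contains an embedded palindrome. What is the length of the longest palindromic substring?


Scanning 'yzzacbbbcay' for palindromic substrings.
Substring at positions 3-9: 'acbbbca'.
Check: reverse('acbbbca') = 'acbbbca' -> palindrome confirmed.
Neighbouring characters ('z' / 'y') break symmetry, so it cannot extend further.
No longer palindromic substring exists; longest length = 7

7


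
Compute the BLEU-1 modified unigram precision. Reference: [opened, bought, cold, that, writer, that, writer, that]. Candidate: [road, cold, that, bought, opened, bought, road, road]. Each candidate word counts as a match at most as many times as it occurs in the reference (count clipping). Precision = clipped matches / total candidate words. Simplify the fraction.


Reference word counts: {'bought': 1, 'cold': 1, 'opened': 1, 'that': 3, 'writer': 2}
Checking each candidate word (with clipping):
  'road' -> not in reference -> no match (matches: 0)
  'cold' -> in reference (ref count 1, used 1/1) -> match (matches: 1)
  'that' -> in reference (ref count 3, used 1/3) -> match (matches: 2)
  'bought' -> in reference (ref count 1, used 1/1) -> match (matches: 3)
  'opened' -> in reference (ref count 1, used 1/1) -> match (matches: 4)
  'bought' -> ref count 1 already used up (1/1) -> clipped, no match (matches: 4)
  'road' -> not in reference -> no match (matches: 4)
  'road' -> not in reference -> no match (matches: 4)
Clipped matches: 4, Candidate length: 8
Precision = 4/8 = 1/2

1/2


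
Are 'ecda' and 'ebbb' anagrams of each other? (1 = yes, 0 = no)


Sort characters of 'ecda': 'acde'
Sort characters of 'ebbb': 'bbbe'
Sorted forms differ -> they are NOT anagrams
Result: 0

0


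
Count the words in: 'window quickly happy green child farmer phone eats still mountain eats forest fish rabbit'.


Counting words by splitting on spaces:
  Word 1: 'window'
  Word 2: 'quickly'
  Word 3: 'happy'
  Word 4: 'green'
  Word 5: 'child'
  Word 6: 'farmer'
  Word 7: 'phone'
  Word 8: 'eats'
  Word 9: 'still'
  Word 10: 'mountain'
  Word 11: 'eats'
  Word 12: 'forest'
  Word 13: 'fish'
  Word 14: 'rabbit'
Total words: 14

14


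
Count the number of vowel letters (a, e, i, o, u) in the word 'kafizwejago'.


Scanning each character of 'kafizwejago':
  Position 1: 'k' -> consonant (running count: 0)
  Position 2: 'a' -> vowel (running count: 1)
  Position 3: 'f' -> consonant (running count: 1)
  Position 4: 'i' -> vowel (running count: 2)
  Position 5: 'z' -> consonant (running count: 2)
  Position 6: 'w' -> consonant (running count: 2)
  Position 7: 'e' -> vowel (running count: 3)
  Position 8: 'j' -> consonant (running count: 3)
  Position 9: 'a' -> vowel (running count: 4)
  Position 10: 'g' -> consonant (running count: 4)
  Position 11: 'o' -> vowel (running count: 5)
Total vowels: 5

5


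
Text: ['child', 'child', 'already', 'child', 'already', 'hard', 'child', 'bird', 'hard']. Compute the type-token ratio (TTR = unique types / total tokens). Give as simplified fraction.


Tokens: 9
Unique types: ('already', 'bird', 'child', 'hard') = 4
TTR = 4/9
Already in lowest terms.

4/9


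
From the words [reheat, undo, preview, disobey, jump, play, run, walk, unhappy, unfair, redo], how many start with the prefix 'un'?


Checking each word for prefix 'un':
  'reheat' -> no (count: 0)
  'undo' -> YES, starts with 'un' (count: 1)
  'preview' -> no (count: 1)
  'disobey' -> no (count: 1)
  'jump' -> no (count: 1)
  'play' -> no (count: 1)
  'run' -> no (count: 1)
  'walk' -> no (count: 1)
  'unhappy' -> YES, starts with 'un' (count: 2)
  'unfair' -> YES, starts with 'un' (count: 3)
  'redo' -> no (count: 3)
Total with prefix 'un': 3

3


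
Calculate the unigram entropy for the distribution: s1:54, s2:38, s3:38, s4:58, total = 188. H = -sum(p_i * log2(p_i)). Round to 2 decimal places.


Computing entropy H = -sum(p_i * log2(p_i)):
  s1: p = 54/188 = 0.2872, -p*log2(p) = 0.5169
  s2: p = 38/188 = 0.2021, -p*log2(p) = 0.4662
  s3: p = 38/188 = 0.2021, -p*log2(p) = 0.4662
  s4: p = 58/188 = 0.3085, -p*log2(p) = 0.5234
H = sum of terms = 1.9727
Rounded to 2 decimals: 1.97

1.97


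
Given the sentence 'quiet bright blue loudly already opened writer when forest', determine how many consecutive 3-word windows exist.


Word trigrams from [9] words:
  Trigram 1: (quiet bright blue)
  Trigram 2: (bright blue loudly)
  Trigram 3: (blue loudly already)
  Trigram 4: (loudly already opened)
  Trigram 5: (already opened writer)
  Trigram 6: (opened writer when)
  Trigram 7: (writer when forest)
Total word trigrams: 9 - 2 = 7

7


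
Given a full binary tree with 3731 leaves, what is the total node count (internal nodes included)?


Leaf nodes (terminals): 3731
Internal nodes = n - 1 = 3731 - 1 = 3730
Total = leaves + internal = 3731 + 3730 = 7461

7461


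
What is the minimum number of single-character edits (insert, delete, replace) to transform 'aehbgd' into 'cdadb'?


Building DP table for s1='aehbgd' (len 6) and s2='cdadb' (len 5):
       c  d  a  d  b
    0  1  2  3  4  5
  a 1  1  2  2  3  4
  e 2  2  2  3  3  4
  h 3  3  3  3  4  4
  b 4  4  4  4  4  4
  g 5  5  5  5  5  5
  d 6  6  5  6  5  6
Edit distance = dp[6][5] = 6

6


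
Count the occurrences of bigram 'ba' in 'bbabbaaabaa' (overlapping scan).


Scanning 'bbabbaaabaa' for bigram 'ba':
  Position 0: 'bb' -> no
  Position 1: 'ba' -> MATCH
  Position 2: 'ab' -> no
  Position 3: 'bb' -> no
  Position 4: 'ba' -> MATCH
  Position 5: 'aa' -> no
  Position 6: 'aa' -> no
  Position 7: 'ab' -> no
  Position 8: 'ba' -> MATCH
  Position 9: 'aa' -> no
Total matches: 3

3


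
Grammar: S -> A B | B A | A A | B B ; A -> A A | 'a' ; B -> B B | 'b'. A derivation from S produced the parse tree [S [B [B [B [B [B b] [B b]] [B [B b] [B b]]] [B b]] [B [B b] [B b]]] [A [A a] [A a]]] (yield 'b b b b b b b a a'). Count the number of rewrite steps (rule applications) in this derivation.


Every bracketed nonterminal node [X ...] in the tree is produced by exactly one rule application.
Reading the tree off as a leftmost derivation:
  Step 1: S  =>  B A   (applied S -> B A)
  Step 2: B A  =>  B B A   (applied B -> B B)
  Step 3: B B A  =>  B B B A   (applied B -> B B)
  Step 4: B B B A  =>  B B B B A   (applied B -> B B)
  Step 5: B B B B A  =>  B B B B B A   (applied B -> B B)
  Step 6: B B B B B A  =>  b B B B B A   (applied B -> b)
  Step 7: b B B B B A  =>  b b B B B A   (applied B -> b)
  Step 8: b b B B B A  =>  b b B B B B A   (applied B -> B B)
  Step 9: b b B B B B A  =>  b b b B B B A   (applied B -> b)
  Step 10: b b b B B B A  =>  b b b b B B A   (applied B -> b)
  Step 11: b b b b B B A  =>  b b b b b B A   (applied B -> b)
  Step 12: b b b b b B A  =>  b b b b b B B A   (applied B -> B B)
  Step 13: b b b b b B B A  =>  b b b b b b B A   (applied B -> b)
  Step 14: b b b b b b B A  =>  b b b b b b b A   (applied B -> b)
  Step 15: b b b b b b b A  =>  b b b b b b b A A   (applied A -> A A)
  Step 16: b b b b b b b A A  =>  b b b b b b b a A   (applied A -> a)
  Step 17: b b b b b b b a A  =>  b b b b b b b a a   (applied A -> a)
Final yield: b b b b b b b a a
Total rewrite steps: 17

17


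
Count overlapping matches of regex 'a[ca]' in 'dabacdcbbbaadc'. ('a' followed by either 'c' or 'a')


Pattern: a[ca] means 'a' followed by either 'c' or 'a'.
Scanning 'dabacdcbbbaadc' position-by-position:
  Pos 0: window 'da' -> no
  Pos 1: window 'ab' -> no
  Pos 2: window 'ba' -> no
  Pos 3: window 'ac' -> MATCH
  Pos 4: window 'cd' -> no
  Pos 5: window 'dc' -> no
  Pos 6: window 'cb' -> no
  Pos 7: window 'bb' -> no
  Pos 8: window 'bb' -> no
  Pos 9: window 'ba' -> no
  Pos 10: window 'aa' -> MATCH
  Pos 11: window 'ad' -> no
  Pos 12: window 'dc' -> no
  Pos 13: window 'c' -> no
Total matches: 2

2


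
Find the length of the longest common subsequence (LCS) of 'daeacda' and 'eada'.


DP table for LCS of 'daeacda' and 'eada':
       e  a  d  a
    0  0  0  0  0
  d 0  0  0  1  1
  a 0  0  1  1  2
  e 0  1  1  1  2
  a 0  1  2  2  2
  c 0  1  2  2  2
  d 0  1  2  3  3
  a 0  1  2  3  4
LCS: 'eada'
LCS length = 4

4


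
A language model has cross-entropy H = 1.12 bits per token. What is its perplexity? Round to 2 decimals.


Perplexity formula: PP = 2^H
H = 1.12
PP = 2^1.12
Decompose: 2^1.12 = 2^1 * 2^0.12
2^1 = 2, 2^0.12 ~ 1.0867349
PP ~ 2 * 1.0867349 = 2.1734698
Rounded to 2 decimals: 2.17

2.17


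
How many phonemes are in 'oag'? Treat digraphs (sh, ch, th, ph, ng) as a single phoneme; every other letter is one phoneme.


Parsing 'oag' greedily, digraphs first:
  'o' -> vowel phoneme (phonemes so far: 1)
  'a' -> vowel phoneme (phonemes so far: 2)
  'g' -> consonant phoneme (phonemes so far: 3)
Total phonemes: 3

3


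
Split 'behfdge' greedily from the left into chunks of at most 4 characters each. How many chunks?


'behfdge' has 7 characters.
Chunking with max size 4:
  Chunk 1: 'behf' (positions 0-3)
  Chunk 2: 'dge' (positions 4-6)
Total chunks: ceil(7 / 4) = 2

2


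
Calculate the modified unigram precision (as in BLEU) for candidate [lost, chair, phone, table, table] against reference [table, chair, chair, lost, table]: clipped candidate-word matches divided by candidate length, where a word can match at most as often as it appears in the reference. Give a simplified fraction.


Reference word counts: {'chair': 2, 'lost': 1, 'table': 2}
Checking each candidate word (with clipping):
  'lost' -> in reference (ref count 1, used 1/1) -> match (matches: 1)
  'chair' -> in reference (ref count 2, used 1/2) -> match (matches: 2)
  'phone' -> not in reference -> no match (matches: 2)
  'table' -> in reference (ref count 2, used 1/2) -> match (matches: 3)
  'table' -> in reference (ref count 2, used 2/2) -> match (matches: 4)
Clipped matches: 4, Candidate length: 5
Precision = 4/5

4/5


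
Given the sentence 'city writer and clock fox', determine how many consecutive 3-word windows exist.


Word trigrams from [5] words:
  Trigram 1: (city writer and)
  Trigram 2: (writer and clock)
  Trigram 3: (and clock fox)
Total word trigrams: 5 - 2 = 3

3


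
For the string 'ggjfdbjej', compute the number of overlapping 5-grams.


String 'ggjfdbjej' has length L = 9.
Number of overlapping n-grams = L - n + 1
Substituting: 9 - 5 + 1 = 5

5


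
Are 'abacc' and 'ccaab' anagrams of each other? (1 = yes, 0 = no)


Sort characters of 'abacc': 'aabcc'
Sort characters of 'ccaab': 'aabcc'
Sorted forms match -> they ARE anagrams
Result: 1

1


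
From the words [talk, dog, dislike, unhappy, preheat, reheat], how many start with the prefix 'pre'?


Checking each word for prefix 'pre':
  'talk' -> no (count: 0)
  'dog' -> no (count: 0)
  'dislike' -> no (count: 0)
  'unhappy' -> no (count: 0)
  'preheat' -> YES, starts with 'pre' (count: 1)
  'reheat' -> no (count: 1)
Total with prefix 'pre': 1

1


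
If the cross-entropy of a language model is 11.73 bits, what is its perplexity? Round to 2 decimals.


Perplexity formula: PP = 2^H
H = 11.73
PP = 2^11.73
Decompose: 2^11.73 = 2^11 * 2^0.73
2^11 = 2048, 2^0.73 ~ 1.6586391
PP ~ 2048 * 1.6586391 = 3396.8928768
Rounded to 2 decimals: 3396.89

3396.89


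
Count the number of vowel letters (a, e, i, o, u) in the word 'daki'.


Scanning each character of 'daki':
  Position 1: 'd' -> consonant (running count: 0)
  Position 2: 'a' -> vowel (running count: 1)
  Position 3: 'k' -> consonant (running count: 1)
  Position 4: 'i' -> vowel (running count: 2)
Total vowels: 2

2


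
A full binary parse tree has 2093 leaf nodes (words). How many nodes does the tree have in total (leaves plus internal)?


Leaf nodes (terminals): 2093
Internal nodes = n - 1 = 2093 - 1 = 2092
Total = leaves + internal = 2093 + 2092 = 4185

4185


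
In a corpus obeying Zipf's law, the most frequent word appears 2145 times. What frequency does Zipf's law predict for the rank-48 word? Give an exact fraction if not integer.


Zipf's law: freq(rank) = f1 / rank
f1 = 2145, rank = 48
freq = 2145 / 48
GCD(2145, 48) = 3
Simplified: 715/16

715/16


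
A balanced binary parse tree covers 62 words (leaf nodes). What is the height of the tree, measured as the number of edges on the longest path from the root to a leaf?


In a balanced binary tree with n leaves the deepest leaf is ceil(log2(n)) edges below the root.
log2(62) = 5.9542
ceil(5.9542) = 6
height (edges) = 6

6


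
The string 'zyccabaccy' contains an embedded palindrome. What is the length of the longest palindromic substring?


Scanning 'zyccabaccy' for palindromic substrings.
Substring at positions 1-9: 'yccabaccy'.
Check: reverse('yccabaccy') = 'yccabaccy' -> palindrome confirmed.
Neighbouring characters ('z' / '-') break symmetry, so it cannot extend further.
No longer palindromic substring exists; longest length = 9

9


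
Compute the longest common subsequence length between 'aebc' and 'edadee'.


DP table for LCS of 'aebc' and 'edadee':
       e  d  a  d  e  e
    0  0  0  0  0  0  0
  a 0  0  0  1  1  1  1
  e 0  1  1  1  1  2  2
  b 0  1  1  1  1  2  2
  c 0  1  1  1  1  2  2
LCS: 'ae'
LCS length = 2

2


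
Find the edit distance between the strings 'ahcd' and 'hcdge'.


Building DP table for s1='ahcd' (len 4) and s2='hcdge' (len 5):
       h  c  d  g  e
    0  1  2  3  4  5
  a 1  1  2  3  4  5
  h 2  1  2  3  4  5
  c 3  2  1  2  3  4
  d 4  3  2  1  2  3
Edit distance = dp[4][5] = 3

3


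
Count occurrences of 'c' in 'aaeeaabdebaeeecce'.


Scanning 'aaeeaabdebaeeecce' for 'c':
  Position 14: 'c' -> MATCH (count: 1)
  Position 15: 'c' -> MATCH (count: 2)
Total occurrences of 'c': 2

2


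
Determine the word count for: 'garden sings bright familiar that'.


Counting words by splitting on spaces:
  Word 1: 'garden'
  Word 2: 'sings'
  Word 3: 'bright'
  Word 4: 'familiar'
  Word 5: 'that'
Total words: 5

5


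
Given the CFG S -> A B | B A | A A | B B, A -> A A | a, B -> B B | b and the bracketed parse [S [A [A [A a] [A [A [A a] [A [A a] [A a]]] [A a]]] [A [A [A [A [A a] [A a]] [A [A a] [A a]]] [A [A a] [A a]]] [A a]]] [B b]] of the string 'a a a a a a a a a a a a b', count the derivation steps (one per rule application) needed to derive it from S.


Every bracketed nonterminal node [X ...] in the tree is produced by exactly one rule application.
Reading the tree off as a leftmost derivation:
  Step 1: S  =>  A B   (applied S -> A B)
  Step 2: A B  =>  A A B   (applied A -> A A)
  Step 3: A A B  =>  A A A B   (applied A -> A A)
  Step 4: A A A B  =>  a A A B   (applied A -> a)
  Step 5: a A A B  =>  a A A A B   (applied A -> A A)
  Step 6: a A A A B  =>  a A A A A B   (applied A -> A A)
  Step 7: a A A A A B  =>  a a A A A B   (applied A -> a)
  Step 8: a a A A A B  =>  a a A A A A B   (applied A -> A A)
  Step 9: a a A A A A B  =>  a a a A A A B   (applied A -> a)
  Step 10: a a a A A A B  =>  a a a a A A B   (applied A -> a)
  Step 11: a a a a A A B  =>  a a a a a A B   (applied A -> a)
  Step 12: a a a a a A B  =>  a a a a a A A B   (applied A -> A A)
  Step 13: a a a a a A A B  =>  a a a a a A A A B   (applied A -> A A)
  Step 14: a a a a a A A A B  =>  a a a a a A A A A B   (applied A -> A A)
  Step 15: a a a a a A A A A B  =>  a a a a a A A A A A B   (applied A -> A A)
  Step 16: a a a a a A A A A A B  =>  a a a a a a A A A A B   (applied A -> a)
  Step 17: a a a a a a A A A A B  =>  a a a a a a a A A A B   (applied A -> a)
  Step 18: a a a a a a a A A A B  =>  a a a a a a a A A A A B   (applied A -> A A)
  Step 19: a a a a a a a A A A A B  =>  a a a a a a a a A A A B   (applied A -> a)
  Step 20: a a a a a a a a A A A B  =>  a a a a a a a a a A A B   (applied A -> a)
  Step 21: a a a a a a a a a A A B  =>  a a a a a a a a a A A A B   (applied A -> A A)
  Step 22: a a a a a a a a a A A A B  =>  a a a a a a a a a a A A B   (applied A -> a)
  Step 23: a a a a a a a a a a A A B  =>  a a a a a a a a a a a A B   (applied A -> a)
  Step 24: a a a a a a a a a a a A B  =>  a a a a a a a a a a a a B   (applied A -> a)
  Step 25: a a a a a a a a a a a a B  =>  a a a a a a a a a a a a b   (applied B -> b)
Final yield: a a a a a a a a a a a a b
Total rewrite steps: 25

25


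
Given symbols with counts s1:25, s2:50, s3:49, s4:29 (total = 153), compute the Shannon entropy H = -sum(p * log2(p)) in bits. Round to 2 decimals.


Computing entropy H = -sum(p_i * log2(p_i)):
  s1: p = 25/153 = 0.1634, -p*log2(p) = 0.4270
  s2: p = 50/153 = 0.3268, -p*log2(p) = 0.5273
  s3: p = 49/153 = 0.3203, -p*log2(p) = 0.5261
  s4: p = 29/153 = 0.1895, -p*log2(p) = 0.4548
H = sum of terms = 1.9352
Rounded to 2 decimals: 1.94

1.94


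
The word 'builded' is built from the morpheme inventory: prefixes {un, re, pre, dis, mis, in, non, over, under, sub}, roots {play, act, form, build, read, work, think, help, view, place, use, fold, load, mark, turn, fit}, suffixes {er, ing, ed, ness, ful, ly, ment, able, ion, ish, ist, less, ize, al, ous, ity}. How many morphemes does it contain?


Segmenting 'builded' against the inventory:
  'build' -> root (morpheme 1)
  'ed' -> suffix (morpheme 2)
Total morphemes: 2

2


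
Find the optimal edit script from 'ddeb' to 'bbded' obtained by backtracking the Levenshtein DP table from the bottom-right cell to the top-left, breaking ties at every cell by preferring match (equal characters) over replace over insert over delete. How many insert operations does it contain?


Edit distance = 3. Backtracking from cell (4, 5) with preference match > replace > insert > delete,
then listing the resulting alignment 'ddeb' -> 'bbded' left to right:
  Step 1: insert 'b' [insertion #1]
  Step 2: replace d->b
  Step 3: keep 'd'
  Step 4: keep 'e'
  Step 5: replace b->d
Total insertions: 1

1


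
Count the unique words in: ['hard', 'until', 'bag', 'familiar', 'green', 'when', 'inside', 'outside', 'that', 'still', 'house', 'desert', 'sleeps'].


Listing all tokens and tracking unique types:
  Token 1: 'hard' -> NEW (unique so far: 1)
  Token 2: 'until' -> NEW (unique so far: 2)
  Token 3: 'bag' -> NEW (unique so far: 3)
  Token 4: 'familiar' -> NEW (unique so far: 4)
  Token 5: 'green' -> NEW (unique so far: 5)
  Token 6: 'when' -> NEW (unique so far: 6)
  Token 7: 'inside' -> NEW (unique so far: 7)
  Token 8: 'outside' -> NEW (unique so far: 8)
  Token 9: 'that' -> NEW (unique so far: 9)
  Token 10: 'still' -> NEW (unique so far: 10)
  Token 11: 'house' -> NEW (unique so far: 11)
  Token 12: 'desert' -> NEW (unique so far: 12)
  Token 13: 'sleeps' -> NEW (unique so far: 13)
Unique types: ('bag', 'desert', 'familiar', 'green', 'hard', 'house', 'inside', 'outside', 'sleeps', 'still', 'that', 'until', 'when')
Vocabulary size: 13

13


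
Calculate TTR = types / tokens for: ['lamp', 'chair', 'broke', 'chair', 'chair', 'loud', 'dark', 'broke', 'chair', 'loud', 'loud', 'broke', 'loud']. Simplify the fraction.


Tokens: 13
Unique types: ('broke', 'chair', 'dark', 'lamp', 'loud') = 5
TTR = 5/13
Already in lowest terms.

5/13


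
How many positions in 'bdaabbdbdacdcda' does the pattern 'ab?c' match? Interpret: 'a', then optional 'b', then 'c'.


Pattern: ab?c means 'a', then optional 'b', then 'c'.
Scanning 'bdaabbdbdacdcda' position-by-position:
  Pos 0: window 'bda' -> no
  Pos 1: window 'daa' -> no
  Pos 2: window 'aab' -> no
  Pos 3: window 'abb' -> no
  Pos 4: window 'bbd' -> no
  Pos 5: window 'bdb' -> no
  Pos 6: window 'dbd' -> no
  Pos 7: window 'bda' -> no
  Pos 8: window 'dac' -> no
  Pos 9: window 'acd' -> MATCH
  Pos 10: window 'cdc' -> no
  Pos 11: window 'dcd' -> no
  Pos 12: window 'cda' -> no
  Pos 13: window 'da' -> no
  Pos 14: window 'a' -> no
Total matches: 1

1


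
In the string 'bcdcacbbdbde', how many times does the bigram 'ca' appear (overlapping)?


Scanning 'bcdcacbbdbde' for bigram 'ca':
  Position 0: 'bc' -> no
  Position 1: 'cd' -> no
  Position 2: 'dc' -> no
  Position 3: 'ca' -> MATCH
  Position 4: 'ac' -> no
  Position 5: 'cb' -> no
  Position 6: 'bb' -> no
  Position 7: 'bd' -> no
  Position 8: 'db' -> no
  Position 9: 'bd' -> no
  Position 10: 'de' -> no
Total matches: 1

1


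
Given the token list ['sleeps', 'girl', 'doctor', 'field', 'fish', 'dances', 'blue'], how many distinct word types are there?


Listing all tokens and tracking unique types:
  Token 1: 'sleeps' -> NEW (unique so far: 1)
  Token 2: 'girl' -> NEW (unique so far: 2)
  Token 3: 'doctor' -> NEW (unique so far: 3)
  Token 4: 'field' -> NEW (unique so far: 4)
  Token 5: 'fish' -> NEW (unique so far: 5)
  Token 6: 'dances' -> NEW (unique so far: 6)
  Token 7: 'blue' -> NEW (unique so far: 7)
Unique types: ('blue', 'dances', 'doctor', 'field', 'fish', 'girl', 'sleeps')
Vocabulary size: 7

7


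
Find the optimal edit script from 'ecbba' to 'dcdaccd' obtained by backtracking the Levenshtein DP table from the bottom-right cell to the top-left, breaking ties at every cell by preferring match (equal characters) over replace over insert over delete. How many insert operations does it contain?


Edit distance = 6. Backtracking from cell (5, 7) with preference match > replace > insert > delete,
then listing the resulting alignment 'ecbba' -> 'dcdaccd' left to right:
  Step 1: replace e->d
  Step 2: keep 'c'
  Step 3: insert 'd' [insertion #1]
  Step 4: insert 'a' [insertion #2]
  Step 5: replace b->c
  Step 6: replace b->c
  Step 7: replace a->d
Total insertions: 2

2


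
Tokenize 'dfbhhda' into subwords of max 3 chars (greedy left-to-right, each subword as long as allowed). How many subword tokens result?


'dfbhhda' has 7 characters.
Chunking with max size 3:
  Chunk 1: 'dfb' (positions 0-2)
  Chunk 2: 'hhd' (positions 3-5)
  Chunk 3: 'a' (positions 6-6)
Total chunks: ceil(7 / 3) = 3

3


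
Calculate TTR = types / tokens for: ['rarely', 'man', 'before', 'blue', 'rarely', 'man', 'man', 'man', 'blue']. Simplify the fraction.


Tokens: 9
Unique types: ('before', 'blue', 'man', 'rarely') = 4
TTR = 4/9
Already in lowest terms.

4/9


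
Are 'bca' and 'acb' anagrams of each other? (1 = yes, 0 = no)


Sort characters of 'bca': 'abc'
Sort characters of 'acb': 'abc'
Sorted forms match -> they ARE anagrams
Result: 1

1


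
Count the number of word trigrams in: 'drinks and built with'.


Word trigrams from [4] words:
  Trigram 1: (drinks and built)
  Trigram 2: (and built with)
Total word trigrams: 4 - 2 = 2

2


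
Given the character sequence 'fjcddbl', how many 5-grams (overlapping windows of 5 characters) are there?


String 'fjcddbl' has length L = 7.
Number of overlapping n-grams = L - n + 1
Substituting: 7 - 5 + 1 = 3

3


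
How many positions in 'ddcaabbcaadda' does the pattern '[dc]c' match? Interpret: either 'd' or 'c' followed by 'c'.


Pattern: [dc]c means either 'd' or 'c' followed by 'c'.
Scanning 'ddcaabbcaadda' position-by-position:
  Pos 0: window 'dd' -> no
  Pos 1: window 'dc' -> MATCH
  Pos 2: window 'ca' -> no
  Pos 3: window 'aa' -> no
  Pos 4: window 'ab' -> no
  Pos 5: window 'bb' -> no
  Pos 6: window 'bc' -> no
  Pos 7: window 'ca' -> no
  Pos 8: window 'aa' -> no
  Pos 9: window 'ad' -> no
  Pos 10: window 'dd' -> no
  Pos 11: window 'da' -> no
  Pos 12: window 'a' -> no
Total matches: 1

1


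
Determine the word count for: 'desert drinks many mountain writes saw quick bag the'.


Counting words by splitting on spaces:
  Word 1: 'desert'
  Word 2: 'drinks'
  Word 3: 'many'
  Word 4: 'mountain'
  Word 5: 'writes'
  Word 6: 'saw'
  Word 7: 'quick'
  Word 8: 'bag'
  Word 9: 'the'
Total words: 9

9


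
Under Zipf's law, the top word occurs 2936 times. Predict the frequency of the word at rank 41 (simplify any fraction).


Zipf's law: freq(rank) = f1 / rank
f1 = 2936, rank = 41
freq = 2936 / 41
GCD(2936, 41) = 1
Simplified: 2936/41

2936/41


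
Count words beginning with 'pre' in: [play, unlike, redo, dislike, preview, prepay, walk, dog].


Checking each word for prefix 'pre':
  'play' -> no (count: 0)
  'unlike' -> no (count: 0)
  'redo' -> no (count: 0)
  'dislike' -> no (count: 0)
  'preview' -> YES, starts with 'pre' (count: 1)
  'prepay' -> YES, starts with 'pre' (count: 2)
  'walk' -> no (count: 2)
  'dog' -> no (count: 2)
Total with prefix 'pre': 2

2


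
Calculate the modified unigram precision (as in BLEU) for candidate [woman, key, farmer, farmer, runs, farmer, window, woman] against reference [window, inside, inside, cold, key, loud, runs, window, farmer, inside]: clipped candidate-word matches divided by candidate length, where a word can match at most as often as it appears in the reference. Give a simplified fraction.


Reference word counts: {'cold': 1, 'farmer': 1, 'inside': 3, 'key': 1, 'loud': 1, 'runs': 1, 'window': 2}
Checking each candidate word (with clipping):
  'woman' -> not in reference -> no match (matches: 0)
  'key' -> in reference (ref count 1, used 1/1) -> match (matches: 1)
  'farmer' -> in reference (ref count 1, used 1/1) -> match (matches: 2)
  'farmer' -> ref count 1 already used up (1/1) -> clipped, no match (matches: 2)
  'runs' -> in reference (ref count 1, used 1/1) -> match (matches: 3)
  'farmer' -> ref count 1 already used up (1/1) -> clipped, no match (matches: 3)
  'window' -> in reference (ref count 2, used 1/2) -> match (matches: 4)
  'woman' -> not in reference -> no match (matches: 4)
Clipped matches: 4, Candidate length: 8
Precision = 4/8 = 1/2

1/2


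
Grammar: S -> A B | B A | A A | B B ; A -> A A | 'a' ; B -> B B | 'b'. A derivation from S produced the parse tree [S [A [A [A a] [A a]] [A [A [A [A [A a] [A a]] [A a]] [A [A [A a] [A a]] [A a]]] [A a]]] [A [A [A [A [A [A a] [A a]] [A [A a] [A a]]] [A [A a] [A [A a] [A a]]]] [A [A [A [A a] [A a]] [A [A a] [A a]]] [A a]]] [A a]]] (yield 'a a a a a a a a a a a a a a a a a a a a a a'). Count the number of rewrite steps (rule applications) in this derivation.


Every bracketed nonterminal node [X ...] in the tree is produced by exactly one rule application.
Reading the tree off as a leftmost derivation:
  Step 1: S  =>  A A   (applied S -> A A)
  Step 2: A A  =>  A A A   (applied A -> A A)
  Step 3: A A A  =>  A A A A   (applied A -> A A)
  Step 4: A A A A  =>  a A A A   (applied A -> a)
  Step 5: a A A A  =>  a a A A   (applied A -> a)
  Step 6: a a A A  =>  a a A A A   (applied A -> A A)
  Step 7: a a A A A  =>  a a A A A A   (applied A -> A A)
  Step 8: a a A A A A  =>  a a A A A A A   (applied A -> A A)
  Step 9: a a A A A A A  =>  a a A A A A A A   (applied A -> A A)
  Step 10: a a A A A A A A  =>  a a a A A A A A   (applied A -> a)
  Step 11: a a a A A A A A  =>  a a a a A A A A   (applied A -> a)
  Step 12: a a a a A A A A  =>  a a a a a A A A   (applied A -> a)
  Step 13: a a a a a A A A  =>  a a a a a A A A A   (applied A -> A A)
  Step 14: a a a a a A A A A  =>  a a a a a A A A A A   (applied A -> A A)
  Step 15: a a a a a A A A A A  =>  a a a a a a A A A A   (applied A -> a)
  Step 16: a a a a a a A A A A  =>  a a a a a a a A A A   (applied A -> a)
  Step 17: a a a a a a a A A A  =>  a a a a a a a a A A   (applied A -> a)
  Step 18: a a a a a a a a A A  =>  a a a a a a a a a A   (applied A -> a)
  Step 19: a a a a a a a a a A  =>  a a a a a a a a a A A   (applied A -> A A)
  Step 20: a a a a a a a a a A A  =>  a a a a a a a a a A A A   (applied A -> A A)
  Step 21: a a a a a a a a a A A A  =>  a a a a a a a a a A A A A   (applied A -> A A)
  Step 22: a a a a a a a a a A A A A  =>  a a a a a a a a a A A A A A   (applied A -> A A)
  Step 23: a a a a a a a a a A A A A A  =>  a a a a a a a a a A A A A A A   (applied A -> A A)
  Step 24: a a a a a a a a a A A A A A A  =>  a a a a a a a a a a A A A A A   (applied A -> a)
  Step 25: a a a a a a a a a a A A A A A  =>  a a a a a a a a a a a A A A A   (applied A -> a)
  Step 26: a a a a a a a a a a a A A A A  =>  a a a a a a a a a a a A A A A A   (applied A -> A A)
  Step 27: a a a a a a a a a a a A A A A A  =>  a a a a a a a a a a a a A A A A   (applied A -> a)
  Step 28: a a a a a a a a a a a a A A A A  =>  a a a a a a a a a a a a a A A A   (applied A -> a)
  Step 29: a a a a a a a a a a a a a A A A  =>  a a a a a a a a a a a a a A A A A   (applied A -> A A)
  Step 30: a a a a a a a a a a a a a A A A A  =>  a a a a a a a a a a a a a a A A A   (applied A -> a)
  Step 31: a a a a a a a a a a a a a a A A A  =>  a a a a a a a a a a a a a a A A A A   (applied A -> A A)
  Step 32: a a a a a a a a a a a a a a A A A A  =>  a a a a a a a a a a a a a a a A A A   (applied A -> a)
  Step 33: a a a a a a a a a a a a a a a A A A  =>  a a a a a a a a a a a a a a a a A A   (applied A -> a)
  Step 34: a a a a a a a a a a a a a a a a A A  =>  a a a a a a a a a a a a a a a a A A A   (applied A -> A A)
  Step 35: a a a a a a a a a a a a a a a a A A A  =>  a a a a a a a a a a a a a a a a A A A A   (applied A -> A A)
  Step 36: a a a a a a a a a a a a a a a a A A A A  =>  a a a a a a a a a a a a a a a a A A A A A   (applied A -> A A)
  Step 37: a a a a a a a a a a a a a a a a A A A A A  =>  a a a a a a a a a a a a a a a a a A A A A   (applied A -> a)
  Step 38: a a a a a a a a a a a a a a a a a A A A A  =>  a a a a a a a a a a a a a a a a a a A A A   (applied A -> a)
  Step 39: a a a a a a a a a a a a a a a a a a A A A  =>  a a a a a a a a a a a a a a a a a a A A A A   (applied A -> A A)
  Step 40: a a a a a a a a a a a a a a a a a a A A A A  =>  a a a a a a a a a a a a a a a a a a a A A A   (applied A -> a)
  Step 41: a a a a a a a a a a a a a a a a a a a A A A  =>  a a a a a a a a a a a a a a a a a a a a A A   (applied A -> a)
  Step 42: a a a a a a a a a a a a a a a a a a a a A A  =>  a a a a a a a a a a a a a a a a a a a a a A   (applied A -> a)
  Step 43: a a a a a a a a a a a a a a a a a a a a a A  =>  a a a a a a a a a a a a a a a a a a a a a a   (applied A -> a)
Final yield: a a a a a a a a a a a a a a a a a a a a a a
Total rewrite steps: 43

43


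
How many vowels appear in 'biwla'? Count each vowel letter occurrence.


Scanning each character of 'biwla':
  Position 1: 'b' -> consonant (running count: 0)
  Position 2: 'i' -> vowel (running count: 1)
  Position 3: 'w' -> consonant (running count: 1)
  Position 4: 'l' -> consonant (running count: 1)
  Position 5: 'a' -> vowel (running count: 2)
Total vowels: 2

2


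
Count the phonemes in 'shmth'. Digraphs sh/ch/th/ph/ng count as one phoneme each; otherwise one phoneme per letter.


Parsing 'shmth' greedily, digraphs first:
  'sh' -> digraph (1 consonant phoneme) (phonemes so far: 1)
  'm' -> consonant phoneme (phonemes so far: 2)
  'th' -> digraph (1 consonant phoneme) (phonemes so far: 3)
Total phonemes: 3

3


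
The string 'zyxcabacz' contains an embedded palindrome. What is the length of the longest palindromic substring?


Scanning 'zyxcabacz' for palindromic substrings.
Substring at positions 3-7: 'cabac'.
Check: reverse('cabac') = 'cabac' -> palindrome confirmed.
Neighbouring characters ('x' / 'z') break symmetry, so it cannot extend further.
No longer palindromic substring exists; longest length = 5

5


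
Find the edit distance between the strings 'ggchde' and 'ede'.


Building DP table for s1='ggchde' (len 6) and s2='ede' (len 3):
       e  d  e
    0  1  2  3
  g 1  1  2  3
  g 2  2  2  3
  c 3  3  3  3
  h 4  4  4  4
  d 5  5  4  5
  e 6  5  5  4
Edit distance = dp[6][3] = 4

4


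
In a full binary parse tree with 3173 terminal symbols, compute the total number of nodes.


Leaf nodes (terminals): 3173
Internal nodes = n - 1 = 3173 - 1 = 3172
Total = leaves + internal = 3173 + 3172 = 6345

6345


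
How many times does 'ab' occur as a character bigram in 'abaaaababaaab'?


Scanning 'abaaaababaaab' for bigram 'ab':
  Position 0: 'ab' -> MATCH
  Position 1: 'ba' -> no
  Position 2: 'aa' -> no
  Position 3: 'aa' -> no
  Position 4: 'aa' -> no
  Position 5: 'ab' -> MATCH
  Position 6: 'ba' -> no
  Position 7: 'ab' -> MATCH
  Position 8: 'ba' -> no
  Position 9: 'aa' -> no
  Position 10: 'aa' -> no
  Position 11: 'ab' -> MATCH
Total matches: 4

4


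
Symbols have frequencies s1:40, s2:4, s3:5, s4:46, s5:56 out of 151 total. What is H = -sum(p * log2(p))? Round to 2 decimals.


Computing entropy H = -sum(p_i * log2(p_i)):
  s1: p = 40/151 = 0.2649, -p*log2(p) = 0.5077
  s2: p = 4/151 = 0.0265, -p*log2(p) = 0.1388
  s3: p = 5/151 = 0.0331, -p*log2(p) = 0.1628
  s4: p = 46/151 = 0.3046, -p*log2(p) = 0.5224
  s5: p = 56/151 = 0.3709, -p*log2(p) = 0.5307
H = sum of terms = 1.8624
Rounded to 2 decimals: 1.86

1.86


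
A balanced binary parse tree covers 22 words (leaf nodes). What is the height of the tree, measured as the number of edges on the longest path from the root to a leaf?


In a balanced binary tree with n leaves the deepest leaf is ceil(log2(n)) edges below the root.
log2(22) = 4.4594
ceil(4.4594) = 5
height (edges) = 5

5


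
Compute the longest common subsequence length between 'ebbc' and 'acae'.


DP table for LCS of 'ebbc' and 'acae':
       a  c  a  e
    0  0  0  0  0
  e 0  0  0  0  1
  b 0  0  0  0  1
  b 0  0  0  0  1
  c 0  0  1  1  1
LCS: 'e'
LCS length = 1

1


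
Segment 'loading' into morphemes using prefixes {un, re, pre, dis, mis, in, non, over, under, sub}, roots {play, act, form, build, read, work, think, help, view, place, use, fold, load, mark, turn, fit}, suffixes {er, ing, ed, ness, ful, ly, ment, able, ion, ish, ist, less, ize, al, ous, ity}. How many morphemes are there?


Segmenting 'loading' against the inventory:
  'load' -> root (morpheme 1)
  'ing' -> suffix (morpheme 2)
Total morphemes: 2

2


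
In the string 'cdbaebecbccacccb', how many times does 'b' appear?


Scanning 'cdbaebecbccacccb' for 'b':
  Position 2: 'b' -> MATCH (count: 1)
  Position 5: 'b' -> MATCH (count: 2)
  Position 8: 'b' -> MATCH (count: 3)
  Position 15: 'b' -> MATCH (count: 4)
Total occurrences of 'b': 4

4


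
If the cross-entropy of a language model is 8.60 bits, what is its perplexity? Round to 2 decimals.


Perplexity formula: PP = 2^H
H = 8.60
PP = 2^8.60
Decompose: 2^8.60 = 2^8 * 2^0.60
2^8 = 256, 2^0.60 ~ 1.5157166
PP ~ 256 * 1.5157166 = 388.0234496
Rounded to 2 decimals: 388.02

388.02


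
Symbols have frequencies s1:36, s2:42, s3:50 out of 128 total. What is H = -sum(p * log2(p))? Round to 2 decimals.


Computing entropy H = -sum(p_i * log2(p_i)):
  s1: p = 36/128 = 0.2812, -p*log2(p) = 0.5147
  s2: p = 42/128 = 0.3281, -p*log2(p) = 0.5275
  s3: p = 50/128 = 0.3906, -p*log2(p) = 0.5297
H = sum of terms = 1.5719
Rounded to 2 decimals: 1.57

1.57


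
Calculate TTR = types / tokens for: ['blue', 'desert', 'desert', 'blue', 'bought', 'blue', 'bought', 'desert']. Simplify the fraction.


Tokens: 8
Unique types: ('blue', 'bought', 'desert') = 3
TTR = 3/8
Already in lowest terms.

3/8


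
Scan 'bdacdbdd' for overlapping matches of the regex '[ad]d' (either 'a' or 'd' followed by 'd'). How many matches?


Pattern: [ad]d means either 'a' or 'd' followed by 'd'.
Scanning 'bdacdbdd' position-by-position:
  Pos 0: window 'bd' -> no
  Pos 1: window 'da' -> no
  Pos 2: window 'ac' -> no
  Pos 3: window 'cd' -> no
  Pos 4: window 'db' -> no
  Pos 5: window 'bd' -> no
  Pos 6: window 'dd' -> MATCH
  Pos 7: window 'd' -> no
Total matches: 1

1


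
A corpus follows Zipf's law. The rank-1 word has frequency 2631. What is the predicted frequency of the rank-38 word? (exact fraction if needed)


Zipf's law: freq(rank) = f1 / rank
f1 = 2631, rank = 38
freq = 2631 / 38
GCD(2631, 38) = 1
Simplified: 2631/38

2631/38
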